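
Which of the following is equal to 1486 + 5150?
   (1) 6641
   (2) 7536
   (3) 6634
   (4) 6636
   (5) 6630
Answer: 4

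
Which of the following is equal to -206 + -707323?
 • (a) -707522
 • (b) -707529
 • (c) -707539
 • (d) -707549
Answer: b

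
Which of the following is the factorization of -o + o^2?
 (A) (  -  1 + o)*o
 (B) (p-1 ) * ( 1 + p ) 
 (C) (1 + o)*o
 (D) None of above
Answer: A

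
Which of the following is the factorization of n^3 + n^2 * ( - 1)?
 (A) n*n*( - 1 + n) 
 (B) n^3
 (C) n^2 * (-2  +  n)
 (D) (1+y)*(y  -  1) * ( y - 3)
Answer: A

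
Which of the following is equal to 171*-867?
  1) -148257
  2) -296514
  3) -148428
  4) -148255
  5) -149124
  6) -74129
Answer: 1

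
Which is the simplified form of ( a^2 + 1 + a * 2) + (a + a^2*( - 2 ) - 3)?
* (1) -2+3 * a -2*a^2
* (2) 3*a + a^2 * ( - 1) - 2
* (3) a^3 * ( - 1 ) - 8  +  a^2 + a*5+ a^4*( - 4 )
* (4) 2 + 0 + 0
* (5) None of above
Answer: 2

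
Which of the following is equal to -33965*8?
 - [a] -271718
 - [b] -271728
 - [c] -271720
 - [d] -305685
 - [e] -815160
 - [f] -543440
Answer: c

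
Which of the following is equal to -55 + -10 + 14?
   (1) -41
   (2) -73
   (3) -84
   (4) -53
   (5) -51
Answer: 5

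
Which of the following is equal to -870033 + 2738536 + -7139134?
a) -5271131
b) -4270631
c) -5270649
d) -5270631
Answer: d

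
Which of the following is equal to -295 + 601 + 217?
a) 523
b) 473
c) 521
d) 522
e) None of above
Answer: a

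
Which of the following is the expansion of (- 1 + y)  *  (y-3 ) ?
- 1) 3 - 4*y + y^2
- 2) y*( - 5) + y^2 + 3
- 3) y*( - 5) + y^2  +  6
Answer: 1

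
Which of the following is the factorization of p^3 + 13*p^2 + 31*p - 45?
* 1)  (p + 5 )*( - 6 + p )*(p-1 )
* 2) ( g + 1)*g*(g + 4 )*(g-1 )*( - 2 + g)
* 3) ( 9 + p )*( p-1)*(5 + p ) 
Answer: 3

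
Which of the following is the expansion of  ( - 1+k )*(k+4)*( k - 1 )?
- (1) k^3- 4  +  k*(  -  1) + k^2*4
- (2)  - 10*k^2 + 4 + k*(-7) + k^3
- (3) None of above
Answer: 3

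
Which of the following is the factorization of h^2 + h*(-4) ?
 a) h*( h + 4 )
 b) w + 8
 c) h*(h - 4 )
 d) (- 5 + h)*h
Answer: c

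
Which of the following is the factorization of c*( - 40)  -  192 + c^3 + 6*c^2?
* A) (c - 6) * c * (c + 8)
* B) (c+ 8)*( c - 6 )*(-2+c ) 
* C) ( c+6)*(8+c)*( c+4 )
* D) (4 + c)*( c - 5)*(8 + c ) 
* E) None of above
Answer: E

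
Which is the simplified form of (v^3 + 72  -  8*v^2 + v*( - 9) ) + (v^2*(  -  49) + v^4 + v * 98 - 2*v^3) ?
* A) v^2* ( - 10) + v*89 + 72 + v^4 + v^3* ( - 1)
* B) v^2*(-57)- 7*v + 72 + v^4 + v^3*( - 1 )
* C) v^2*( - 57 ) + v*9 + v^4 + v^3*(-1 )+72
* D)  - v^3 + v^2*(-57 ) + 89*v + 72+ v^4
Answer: D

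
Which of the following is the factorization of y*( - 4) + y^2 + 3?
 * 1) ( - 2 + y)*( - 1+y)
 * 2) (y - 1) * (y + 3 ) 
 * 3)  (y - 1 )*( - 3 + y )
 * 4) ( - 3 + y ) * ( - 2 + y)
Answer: 3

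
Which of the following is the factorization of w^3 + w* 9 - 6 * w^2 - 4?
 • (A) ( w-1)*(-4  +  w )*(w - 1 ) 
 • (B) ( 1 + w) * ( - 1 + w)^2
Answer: A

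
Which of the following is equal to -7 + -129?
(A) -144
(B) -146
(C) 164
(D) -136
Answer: D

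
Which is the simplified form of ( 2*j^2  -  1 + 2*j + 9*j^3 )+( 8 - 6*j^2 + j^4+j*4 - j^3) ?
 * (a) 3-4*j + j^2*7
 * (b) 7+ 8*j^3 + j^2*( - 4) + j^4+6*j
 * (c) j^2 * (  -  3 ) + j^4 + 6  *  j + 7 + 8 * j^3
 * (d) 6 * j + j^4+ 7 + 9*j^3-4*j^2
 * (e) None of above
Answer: b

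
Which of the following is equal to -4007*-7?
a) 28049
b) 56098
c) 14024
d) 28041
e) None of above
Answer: a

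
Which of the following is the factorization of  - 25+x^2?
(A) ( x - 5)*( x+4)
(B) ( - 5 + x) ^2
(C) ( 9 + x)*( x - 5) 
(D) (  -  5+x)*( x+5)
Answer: D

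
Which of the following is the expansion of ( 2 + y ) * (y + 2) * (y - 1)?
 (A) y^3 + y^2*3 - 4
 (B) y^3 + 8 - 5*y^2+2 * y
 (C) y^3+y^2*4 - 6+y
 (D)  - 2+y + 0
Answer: A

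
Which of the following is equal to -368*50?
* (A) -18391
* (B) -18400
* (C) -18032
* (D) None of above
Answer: B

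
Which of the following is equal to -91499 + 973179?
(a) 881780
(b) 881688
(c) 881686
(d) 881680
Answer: d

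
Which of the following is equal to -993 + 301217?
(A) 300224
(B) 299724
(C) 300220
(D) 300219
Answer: A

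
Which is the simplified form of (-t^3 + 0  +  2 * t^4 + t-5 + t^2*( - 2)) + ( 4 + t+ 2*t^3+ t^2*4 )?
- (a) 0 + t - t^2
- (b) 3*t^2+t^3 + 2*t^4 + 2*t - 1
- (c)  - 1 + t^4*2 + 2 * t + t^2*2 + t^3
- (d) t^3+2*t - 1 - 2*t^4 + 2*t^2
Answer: c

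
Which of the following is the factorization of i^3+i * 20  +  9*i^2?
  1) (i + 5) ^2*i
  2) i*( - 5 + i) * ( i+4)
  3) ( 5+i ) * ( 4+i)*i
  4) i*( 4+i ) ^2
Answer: 3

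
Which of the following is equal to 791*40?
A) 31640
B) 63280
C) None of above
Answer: A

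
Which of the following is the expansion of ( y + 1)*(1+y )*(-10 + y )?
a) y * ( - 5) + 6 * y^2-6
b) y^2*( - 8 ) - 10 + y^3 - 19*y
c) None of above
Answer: b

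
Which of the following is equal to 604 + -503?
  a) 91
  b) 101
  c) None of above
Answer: b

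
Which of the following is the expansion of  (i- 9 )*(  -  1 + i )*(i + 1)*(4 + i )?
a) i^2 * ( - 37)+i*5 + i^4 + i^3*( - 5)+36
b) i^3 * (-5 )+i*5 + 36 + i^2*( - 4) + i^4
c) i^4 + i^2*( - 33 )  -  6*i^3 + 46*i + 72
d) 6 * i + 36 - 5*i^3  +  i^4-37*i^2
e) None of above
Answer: a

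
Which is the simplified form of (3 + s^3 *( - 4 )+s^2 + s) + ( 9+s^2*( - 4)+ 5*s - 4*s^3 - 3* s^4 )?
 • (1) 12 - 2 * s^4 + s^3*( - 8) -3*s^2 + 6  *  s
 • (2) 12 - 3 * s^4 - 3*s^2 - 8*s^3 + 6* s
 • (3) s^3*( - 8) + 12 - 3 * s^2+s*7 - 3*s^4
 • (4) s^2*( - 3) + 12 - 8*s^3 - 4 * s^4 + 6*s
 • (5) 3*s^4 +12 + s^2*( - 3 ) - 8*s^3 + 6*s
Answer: 2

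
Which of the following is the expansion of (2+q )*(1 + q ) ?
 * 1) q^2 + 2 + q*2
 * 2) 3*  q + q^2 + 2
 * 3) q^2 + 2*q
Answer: 2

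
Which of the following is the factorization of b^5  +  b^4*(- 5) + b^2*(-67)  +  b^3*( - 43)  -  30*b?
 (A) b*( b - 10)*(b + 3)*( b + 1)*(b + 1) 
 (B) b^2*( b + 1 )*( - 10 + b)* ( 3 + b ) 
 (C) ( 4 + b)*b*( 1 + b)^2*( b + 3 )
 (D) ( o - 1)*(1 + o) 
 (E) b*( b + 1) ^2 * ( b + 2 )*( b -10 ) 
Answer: A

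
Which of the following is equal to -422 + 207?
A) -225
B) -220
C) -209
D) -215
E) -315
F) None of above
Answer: D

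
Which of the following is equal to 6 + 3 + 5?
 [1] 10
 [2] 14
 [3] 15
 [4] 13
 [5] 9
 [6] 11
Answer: 2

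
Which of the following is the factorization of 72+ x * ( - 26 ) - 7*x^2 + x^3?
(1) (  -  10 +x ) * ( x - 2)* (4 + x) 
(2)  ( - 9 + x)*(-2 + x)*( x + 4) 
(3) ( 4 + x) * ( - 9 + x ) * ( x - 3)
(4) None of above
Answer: 2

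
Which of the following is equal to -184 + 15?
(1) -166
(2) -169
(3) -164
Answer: 2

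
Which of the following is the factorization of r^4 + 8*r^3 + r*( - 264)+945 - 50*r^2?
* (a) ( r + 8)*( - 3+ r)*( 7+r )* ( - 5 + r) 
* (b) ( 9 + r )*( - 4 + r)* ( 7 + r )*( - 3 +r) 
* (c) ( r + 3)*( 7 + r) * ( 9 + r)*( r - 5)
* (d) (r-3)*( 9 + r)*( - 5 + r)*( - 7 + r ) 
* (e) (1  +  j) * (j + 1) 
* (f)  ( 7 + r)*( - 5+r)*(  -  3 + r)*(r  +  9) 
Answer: f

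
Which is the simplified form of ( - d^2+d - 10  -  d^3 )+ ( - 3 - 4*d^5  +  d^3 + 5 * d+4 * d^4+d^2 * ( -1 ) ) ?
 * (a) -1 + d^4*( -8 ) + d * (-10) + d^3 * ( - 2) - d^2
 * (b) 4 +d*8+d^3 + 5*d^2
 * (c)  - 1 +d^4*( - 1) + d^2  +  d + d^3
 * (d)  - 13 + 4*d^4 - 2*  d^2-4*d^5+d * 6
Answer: d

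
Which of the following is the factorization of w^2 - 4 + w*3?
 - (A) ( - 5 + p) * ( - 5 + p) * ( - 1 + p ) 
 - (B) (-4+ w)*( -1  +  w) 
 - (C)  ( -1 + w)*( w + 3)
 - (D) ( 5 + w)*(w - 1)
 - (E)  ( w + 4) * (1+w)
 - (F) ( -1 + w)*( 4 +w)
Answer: F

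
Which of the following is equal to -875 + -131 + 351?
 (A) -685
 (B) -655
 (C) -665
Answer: B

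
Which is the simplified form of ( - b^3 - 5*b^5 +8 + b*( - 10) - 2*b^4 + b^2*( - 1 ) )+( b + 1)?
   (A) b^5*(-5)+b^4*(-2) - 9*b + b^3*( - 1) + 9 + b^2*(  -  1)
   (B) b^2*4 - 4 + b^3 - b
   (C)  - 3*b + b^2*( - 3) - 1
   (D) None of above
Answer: A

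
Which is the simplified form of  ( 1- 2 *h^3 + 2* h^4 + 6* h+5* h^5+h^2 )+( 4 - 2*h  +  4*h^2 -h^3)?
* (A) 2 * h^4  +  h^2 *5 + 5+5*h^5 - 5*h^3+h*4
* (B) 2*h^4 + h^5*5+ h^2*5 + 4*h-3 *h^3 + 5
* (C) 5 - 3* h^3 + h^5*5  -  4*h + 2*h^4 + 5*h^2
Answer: B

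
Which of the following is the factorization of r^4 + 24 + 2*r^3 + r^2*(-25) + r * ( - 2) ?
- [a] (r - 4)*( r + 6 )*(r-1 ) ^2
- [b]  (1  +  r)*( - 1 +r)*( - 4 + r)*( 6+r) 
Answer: b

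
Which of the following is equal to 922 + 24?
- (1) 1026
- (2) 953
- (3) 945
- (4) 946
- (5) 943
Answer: 4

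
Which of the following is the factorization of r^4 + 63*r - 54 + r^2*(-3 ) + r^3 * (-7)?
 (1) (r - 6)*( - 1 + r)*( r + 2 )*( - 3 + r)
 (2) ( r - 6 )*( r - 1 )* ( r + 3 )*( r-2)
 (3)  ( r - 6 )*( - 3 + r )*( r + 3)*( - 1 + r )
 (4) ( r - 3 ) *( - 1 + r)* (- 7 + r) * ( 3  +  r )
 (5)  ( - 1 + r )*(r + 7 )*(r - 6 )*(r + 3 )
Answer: 3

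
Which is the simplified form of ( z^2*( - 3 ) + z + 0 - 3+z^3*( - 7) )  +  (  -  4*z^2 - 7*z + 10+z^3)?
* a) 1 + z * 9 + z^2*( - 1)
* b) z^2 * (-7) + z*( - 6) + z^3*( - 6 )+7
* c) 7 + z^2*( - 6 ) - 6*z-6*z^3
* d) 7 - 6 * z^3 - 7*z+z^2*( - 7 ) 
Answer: b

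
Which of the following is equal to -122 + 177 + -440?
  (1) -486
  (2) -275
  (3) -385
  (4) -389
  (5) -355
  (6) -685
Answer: 3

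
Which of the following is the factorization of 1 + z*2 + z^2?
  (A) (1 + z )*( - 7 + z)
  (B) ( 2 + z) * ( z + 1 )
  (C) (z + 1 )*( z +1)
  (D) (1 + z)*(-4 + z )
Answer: C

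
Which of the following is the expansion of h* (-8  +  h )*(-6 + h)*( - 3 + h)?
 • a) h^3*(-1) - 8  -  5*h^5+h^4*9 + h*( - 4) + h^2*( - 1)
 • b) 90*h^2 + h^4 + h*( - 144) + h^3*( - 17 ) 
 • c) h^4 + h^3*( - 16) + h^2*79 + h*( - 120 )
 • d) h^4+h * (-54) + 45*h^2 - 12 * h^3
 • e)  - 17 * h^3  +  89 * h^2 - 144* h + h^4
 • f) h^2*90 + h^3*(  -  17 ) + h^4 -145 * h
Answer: b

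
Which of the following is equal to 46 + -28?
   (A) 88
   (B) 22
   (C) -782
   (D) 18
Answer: D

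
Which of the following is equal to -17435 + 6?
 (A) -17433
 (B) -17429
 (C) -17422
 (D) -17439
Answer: B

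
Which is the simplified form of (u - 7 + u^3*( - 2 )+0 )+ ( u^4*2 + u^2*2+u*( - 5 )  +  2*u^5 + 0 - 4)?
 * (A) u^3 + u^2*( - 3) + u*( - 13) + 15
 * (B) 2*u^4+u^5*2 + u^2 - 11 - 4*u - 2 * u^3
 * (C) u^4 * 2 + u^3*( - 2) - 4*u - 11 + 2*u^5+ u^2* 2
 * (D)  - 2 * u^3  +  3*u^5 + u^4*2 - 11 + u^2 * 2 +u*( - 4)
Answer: C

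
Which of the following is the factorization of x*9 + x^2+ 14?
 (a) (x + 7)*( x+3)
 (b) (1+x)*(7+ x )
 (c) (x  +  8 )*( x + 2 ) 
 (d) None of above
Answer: d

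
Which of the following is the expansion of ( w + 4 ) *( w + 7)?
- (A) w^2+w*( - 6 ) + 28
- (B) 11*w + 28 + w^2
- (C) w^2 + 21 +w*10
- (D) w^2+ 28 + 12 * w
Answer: B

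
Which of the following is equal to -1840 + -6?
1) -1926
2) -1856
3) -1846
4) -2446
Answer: 3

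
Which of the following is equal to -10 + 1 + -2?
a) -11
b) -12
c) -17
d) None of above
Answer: a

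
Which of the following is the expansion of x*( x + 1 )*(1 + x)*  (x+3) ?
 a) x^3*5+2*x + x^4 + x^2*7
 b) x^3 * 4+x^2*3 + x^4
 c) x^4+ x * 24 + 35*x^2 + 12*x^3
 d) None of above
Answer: d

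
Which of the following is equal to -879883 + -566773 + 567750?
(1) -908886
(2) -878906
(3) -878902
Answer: 2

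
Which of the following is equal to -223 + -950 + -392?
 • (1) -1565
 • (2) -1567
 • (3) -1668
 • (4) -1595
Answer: 1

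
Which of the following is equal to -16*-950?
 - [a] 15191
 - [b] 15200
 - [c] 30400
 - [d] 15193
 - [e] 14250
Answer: b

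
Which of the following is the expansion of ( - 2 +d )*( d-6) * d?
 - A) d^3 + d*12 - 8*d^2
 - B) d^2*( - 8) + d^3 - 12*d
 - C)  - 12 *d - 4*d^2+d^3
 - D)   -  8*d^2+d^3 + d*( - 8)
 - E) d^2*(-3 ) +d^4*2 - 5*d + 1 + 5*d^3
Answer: A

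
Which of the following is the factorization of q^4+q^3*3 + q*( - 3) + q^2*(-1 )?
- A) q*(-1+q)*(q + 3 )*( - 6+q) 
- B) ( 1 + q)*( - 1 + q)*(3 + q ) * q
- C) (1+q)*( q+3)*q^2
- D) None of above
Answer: B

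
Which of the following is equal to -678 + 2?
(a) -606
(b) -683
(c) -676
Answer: c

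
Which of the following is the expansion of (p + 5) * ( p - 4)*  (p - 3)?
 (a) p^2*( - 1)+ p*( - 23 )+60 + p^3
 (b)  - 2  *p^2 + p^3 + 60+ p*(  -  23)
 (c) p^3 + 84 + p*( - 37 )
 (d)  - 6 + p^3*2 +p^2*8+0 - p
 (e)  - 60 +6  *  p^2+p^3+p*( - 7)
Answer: b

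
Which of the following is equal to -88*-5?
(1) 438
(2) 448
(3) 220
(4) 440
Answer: 4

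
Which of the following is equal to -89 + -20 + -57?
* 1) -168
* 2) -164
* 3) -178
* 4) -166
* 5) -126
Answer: 4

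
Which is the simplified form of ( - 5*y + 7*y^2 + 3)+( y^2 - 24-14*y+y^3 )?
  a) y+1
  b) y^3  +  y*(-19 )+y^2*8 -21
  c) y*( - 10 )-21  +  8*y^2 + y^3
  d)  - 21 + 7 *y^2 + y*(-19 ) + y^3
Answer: b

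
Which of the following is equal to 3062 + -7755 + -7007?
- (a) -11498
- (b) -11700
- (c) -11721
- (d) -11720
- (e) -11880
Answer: b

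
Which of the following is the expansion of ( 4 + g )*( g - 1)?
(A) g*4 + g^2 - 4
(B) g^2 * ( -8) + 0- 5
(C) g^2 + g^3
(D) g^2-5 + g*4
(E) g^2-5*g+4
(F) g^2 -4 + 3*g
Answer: F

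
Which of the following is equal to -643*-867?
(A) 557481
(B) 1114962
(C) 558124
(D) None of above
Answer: A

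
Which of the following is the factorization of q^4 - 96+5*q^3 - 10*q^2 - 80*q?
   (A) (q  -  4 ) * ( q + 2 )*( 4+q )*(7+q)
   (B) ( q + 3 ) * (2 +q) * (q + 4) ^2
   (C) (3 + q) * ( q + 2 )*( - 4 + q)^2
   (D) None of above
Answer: D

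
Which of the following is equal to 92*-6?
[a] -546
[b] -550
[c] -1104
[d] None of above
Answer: d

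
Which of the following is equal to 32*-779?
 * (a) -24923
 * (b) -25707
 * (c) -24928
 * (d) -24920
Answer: c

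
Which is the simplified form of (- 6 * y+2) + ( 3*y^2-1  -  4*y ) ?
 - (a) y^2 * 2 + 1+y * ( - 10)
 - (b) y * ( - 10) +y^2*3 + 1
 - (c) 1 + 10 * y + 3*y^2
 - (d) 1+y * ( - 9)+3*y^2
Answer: b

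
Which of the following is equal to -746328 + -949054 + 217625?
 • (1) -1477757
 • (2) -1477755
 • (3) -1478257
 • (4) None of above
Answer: 1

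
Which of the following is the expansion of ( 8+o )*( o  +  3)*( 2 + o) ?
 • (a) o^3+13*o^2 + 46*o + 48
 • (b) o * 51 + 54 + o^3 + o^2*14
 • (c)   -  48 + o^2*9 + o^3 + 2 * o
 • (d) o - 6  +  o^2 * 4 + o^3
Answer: a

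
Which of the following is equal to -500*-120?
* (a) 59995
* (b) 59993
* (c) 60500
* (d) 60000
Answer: d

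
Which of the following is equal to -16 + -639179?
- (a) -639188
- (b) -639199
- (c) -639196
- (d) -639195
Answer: d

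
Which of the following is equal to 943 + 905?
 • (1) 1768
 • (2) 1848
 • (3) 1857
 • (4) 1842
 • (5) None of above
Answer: 2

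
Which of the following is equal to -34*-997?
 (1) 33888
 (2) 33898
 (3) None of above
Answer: 2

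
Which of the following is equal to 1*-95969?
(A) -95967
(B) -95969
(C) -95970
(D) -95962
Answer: B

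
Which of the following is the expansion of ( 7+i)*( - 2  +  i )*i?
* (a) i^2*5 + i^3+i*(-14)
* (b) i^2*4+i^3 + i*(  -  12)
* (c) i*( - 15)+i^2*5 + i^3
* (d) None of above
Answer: a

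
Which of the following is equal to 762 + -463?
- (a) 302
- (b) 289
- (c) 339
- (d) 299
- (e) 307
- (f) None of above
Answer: d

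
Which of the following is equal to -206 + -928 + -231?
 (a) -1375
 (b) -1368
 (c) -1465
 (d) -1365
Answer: d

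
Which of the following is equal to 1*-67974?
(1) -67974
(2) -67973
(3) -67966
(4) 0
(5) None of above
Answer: 1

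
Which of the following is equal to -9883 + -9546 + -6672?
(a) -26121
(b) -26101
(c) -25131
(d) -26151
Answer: b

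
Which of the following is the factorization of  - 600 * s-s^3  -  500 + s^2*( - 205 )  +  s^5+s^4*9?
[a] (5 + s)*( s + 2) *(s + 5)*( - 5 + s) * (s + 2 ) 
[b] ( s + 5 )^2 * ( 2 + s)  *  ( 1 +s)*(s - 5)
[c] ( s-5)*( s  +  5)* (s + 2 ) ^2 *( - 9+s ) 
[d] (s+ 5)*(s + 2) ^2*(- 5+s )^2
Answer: a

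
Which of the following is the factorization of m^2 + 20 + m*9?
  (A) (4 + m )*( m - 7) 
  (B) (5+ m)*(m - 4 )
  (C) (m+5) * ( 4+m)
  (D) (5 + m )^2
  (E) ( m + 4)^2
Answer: C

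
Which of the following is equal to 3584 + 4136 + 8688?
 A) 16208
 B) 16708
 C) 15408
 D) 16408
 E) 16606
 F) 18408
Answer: D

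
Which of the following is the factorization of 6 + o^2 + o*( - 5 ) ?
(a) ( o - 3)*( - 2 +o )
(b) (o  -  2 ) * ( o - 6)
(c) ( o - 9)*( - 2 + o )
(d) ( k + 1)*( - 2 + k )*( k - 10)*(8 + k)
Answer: a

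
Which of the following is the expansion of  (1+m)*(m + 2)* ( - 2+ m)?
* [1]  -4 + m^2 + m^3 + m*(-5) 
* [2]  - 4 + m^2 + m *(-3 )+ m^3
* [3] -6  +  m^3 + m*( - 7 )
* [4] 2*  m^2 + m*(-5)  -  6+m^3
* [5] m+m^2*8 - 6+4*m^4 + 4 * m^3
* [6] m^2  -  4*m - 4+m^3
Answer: 6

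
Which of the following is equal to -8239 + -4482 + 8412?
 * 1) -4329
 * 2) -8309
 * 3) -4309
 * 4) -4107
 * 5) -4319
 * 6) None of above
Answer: 3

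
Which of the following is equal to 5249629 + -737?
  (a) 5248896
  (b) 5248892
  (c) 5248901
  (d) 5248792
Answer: b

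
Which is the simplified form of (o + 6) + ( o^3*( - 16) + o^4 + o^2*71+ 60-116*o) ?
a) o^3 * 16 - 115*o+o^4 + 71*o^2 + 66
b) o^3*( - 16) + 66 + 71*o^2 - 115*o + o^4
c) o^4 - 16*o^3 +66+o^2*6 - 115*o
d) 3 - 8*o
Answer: b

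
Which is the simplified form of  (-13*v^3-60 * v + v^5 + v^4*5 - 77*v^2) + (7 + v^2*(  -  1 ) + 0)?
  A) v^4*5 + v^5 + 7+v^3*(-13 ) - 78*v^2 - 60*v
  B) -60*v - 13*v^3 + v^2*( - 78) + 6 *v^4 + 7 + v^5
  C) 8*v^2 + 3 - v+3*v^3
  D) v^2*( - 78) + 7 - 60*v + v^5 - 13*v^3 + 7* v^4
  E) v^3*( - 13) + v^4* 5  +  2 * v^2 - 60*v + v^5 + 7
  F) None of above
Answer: A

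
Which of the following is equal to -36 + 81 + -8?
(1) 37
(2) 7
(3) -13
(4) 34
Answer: 1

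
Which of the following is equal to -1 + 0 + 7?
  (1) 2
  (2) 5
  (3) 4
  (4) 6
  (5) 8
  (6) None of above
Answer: 4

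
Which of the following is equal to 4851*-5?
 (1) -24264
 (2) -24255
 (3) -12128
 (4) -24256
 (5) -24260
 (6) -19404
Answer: 2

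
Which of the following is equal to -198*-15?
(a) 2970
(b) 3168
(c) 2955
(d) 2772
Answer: a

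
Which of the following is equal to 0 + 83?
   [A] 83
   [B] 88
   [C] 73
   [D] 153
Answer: A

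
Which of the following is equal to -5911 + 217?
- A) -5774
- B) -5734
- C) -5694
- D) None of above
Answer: C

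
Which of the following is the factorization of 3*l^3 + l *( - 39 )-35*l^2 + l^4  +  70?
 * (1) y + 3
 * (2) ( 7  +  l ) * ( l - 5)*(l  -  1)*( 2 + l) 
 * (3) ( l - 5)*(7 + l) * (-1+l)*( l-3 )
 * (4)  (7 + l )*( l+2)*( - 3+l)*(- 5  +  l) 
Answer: 2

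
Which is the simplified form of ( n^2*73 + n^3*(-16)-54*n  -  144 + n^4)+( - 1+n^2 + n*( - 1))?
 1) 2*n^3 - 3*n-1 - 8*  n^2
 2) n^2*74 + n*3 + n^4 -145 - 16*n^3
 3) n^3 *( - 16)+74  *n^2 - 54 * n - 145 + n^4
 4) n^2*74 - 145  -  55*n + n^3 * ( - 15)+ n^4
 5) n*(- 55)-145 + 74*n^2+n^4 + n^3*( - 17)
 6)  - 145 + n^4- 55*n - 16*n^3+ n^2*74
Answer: 6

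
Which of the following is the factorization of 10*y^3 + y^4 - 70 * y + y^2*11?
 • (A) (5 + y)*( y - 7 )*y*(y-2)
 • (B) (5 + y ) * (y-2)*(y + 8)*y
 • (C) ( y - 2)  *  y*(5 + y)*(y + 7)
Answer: C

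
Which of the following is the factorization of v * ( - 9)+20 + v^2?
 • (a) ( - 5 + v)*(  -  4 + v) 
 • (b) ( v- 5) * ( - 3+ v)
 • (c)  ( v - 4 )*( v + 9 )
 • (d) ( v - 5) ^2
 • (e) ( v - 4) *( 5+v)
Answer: a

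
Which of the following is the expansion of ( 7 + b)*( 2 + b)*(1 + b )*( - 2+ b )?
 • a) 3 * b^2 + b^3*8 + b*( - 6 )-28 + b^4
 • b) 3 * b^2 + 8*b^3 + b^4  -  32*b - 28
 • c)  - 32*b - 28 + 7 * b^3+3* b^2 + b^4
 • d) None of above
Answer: b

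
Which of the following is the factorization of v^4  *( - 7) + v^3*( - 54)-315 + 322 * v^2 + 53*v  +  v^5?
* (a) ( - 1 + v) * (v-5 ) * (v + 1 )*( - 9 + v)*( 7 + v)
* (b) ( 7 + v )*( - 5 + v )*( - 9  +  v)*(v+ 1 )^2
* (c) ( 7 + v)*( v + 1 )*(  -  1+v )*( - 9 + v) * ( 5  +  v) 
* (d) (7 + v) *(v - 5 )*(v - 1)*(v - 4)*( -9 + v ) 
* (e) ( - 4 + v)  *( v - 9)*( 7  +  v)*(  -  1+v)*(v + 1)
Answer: a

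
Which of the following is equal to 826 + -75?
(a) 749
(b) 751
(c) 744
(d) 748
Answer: b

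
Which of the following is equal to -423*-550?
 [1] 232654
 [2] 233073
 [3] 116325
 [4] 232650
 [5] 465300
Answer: 4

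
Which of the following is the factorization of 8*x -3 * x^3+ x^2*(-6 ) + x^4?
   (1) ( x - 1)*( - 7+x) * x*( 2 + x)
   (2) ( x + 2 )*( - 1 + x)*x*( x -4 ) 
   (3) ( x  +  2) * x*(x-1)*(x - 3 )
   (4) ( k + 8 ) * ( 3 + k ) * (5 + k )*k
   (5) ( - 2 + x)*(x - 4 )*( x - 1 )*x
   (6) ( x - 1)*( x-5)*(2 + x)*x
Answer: 2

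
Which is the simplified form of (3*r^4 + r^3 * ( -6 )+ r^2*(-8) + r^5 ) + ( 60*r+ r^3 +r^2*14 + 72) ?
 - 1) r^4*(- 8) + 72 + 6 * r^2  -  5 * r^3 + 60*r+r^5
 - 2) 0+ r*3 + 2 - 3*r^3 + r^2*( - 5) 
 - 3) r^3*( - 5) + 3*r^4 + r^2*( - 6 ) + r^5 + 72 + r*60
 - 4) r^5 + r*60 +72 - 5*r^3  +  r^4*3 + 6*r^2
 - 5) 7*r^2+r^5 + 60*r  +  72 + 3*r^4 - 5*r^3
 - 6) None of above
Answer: 4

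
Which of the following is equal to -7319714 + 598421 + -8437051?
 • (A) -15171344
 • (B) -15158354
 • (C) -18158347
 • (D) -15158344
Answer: D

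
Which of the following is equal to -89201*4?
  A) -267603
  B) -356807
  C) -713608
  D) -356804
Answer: D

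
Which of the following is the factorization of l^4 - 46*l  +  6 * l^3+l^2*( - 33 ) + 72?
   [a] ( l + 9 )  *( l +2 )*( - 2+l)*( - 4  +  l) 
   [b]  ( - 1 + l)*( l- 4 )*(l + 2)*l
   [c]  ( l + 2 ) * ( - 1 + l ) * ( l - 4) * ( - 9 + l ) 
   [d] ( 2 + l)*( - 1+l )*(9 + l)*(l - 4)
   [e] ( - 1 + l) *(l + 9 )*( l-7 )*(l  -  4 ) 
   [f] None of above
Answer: d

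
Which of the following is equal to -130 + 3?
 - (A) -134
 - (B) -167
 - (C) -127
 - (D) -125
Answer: C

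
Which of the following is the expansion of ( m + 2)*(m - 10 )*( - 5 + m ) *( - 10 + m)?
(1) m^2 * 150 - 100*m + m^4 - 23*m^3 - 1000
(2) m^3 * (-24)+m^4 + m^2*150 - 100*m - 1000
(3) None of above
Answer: 1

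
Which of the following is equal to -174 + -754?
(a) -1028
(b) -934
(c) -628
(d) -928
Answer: d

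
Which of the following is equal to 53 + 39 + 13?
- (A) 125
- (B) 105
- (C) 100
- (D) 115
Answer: B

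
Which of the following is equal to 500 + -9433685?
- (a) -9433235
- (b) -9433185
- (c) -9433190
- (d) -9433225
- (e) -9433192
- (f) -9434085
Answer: b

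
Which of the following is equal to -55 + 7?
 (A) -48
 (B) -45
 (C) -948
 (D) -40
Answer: A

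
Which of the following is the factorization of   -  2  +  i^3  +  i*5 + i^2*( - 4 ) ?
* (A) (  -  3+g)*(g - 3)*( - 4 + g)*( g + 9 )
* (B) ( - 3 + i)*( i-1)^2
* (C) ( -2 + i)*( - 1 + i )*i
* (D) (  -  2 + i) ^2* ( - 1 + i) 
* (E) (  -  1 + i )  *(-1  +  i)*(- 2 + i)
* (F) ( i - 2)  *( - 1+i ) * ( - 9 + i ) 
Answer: E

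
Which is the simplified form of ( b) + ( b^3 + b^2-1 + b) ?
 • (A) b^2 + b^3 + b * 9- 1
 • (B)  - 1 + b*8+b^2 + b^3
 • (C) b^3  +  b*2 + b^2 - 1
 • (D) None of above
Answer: C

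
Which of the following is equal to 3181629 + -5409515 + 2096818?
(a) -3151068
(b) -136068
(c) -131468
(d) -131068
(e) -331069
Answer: d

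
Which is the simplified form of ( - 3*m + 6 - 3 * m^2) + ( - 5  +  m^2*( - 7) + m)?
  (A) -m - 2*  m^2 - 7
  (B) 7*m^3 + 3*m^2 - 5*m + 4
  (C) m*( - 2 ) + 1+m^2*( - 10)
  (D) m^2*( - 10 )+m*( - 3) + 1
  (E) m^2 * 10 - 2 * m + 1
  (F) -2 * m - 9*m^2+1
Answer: C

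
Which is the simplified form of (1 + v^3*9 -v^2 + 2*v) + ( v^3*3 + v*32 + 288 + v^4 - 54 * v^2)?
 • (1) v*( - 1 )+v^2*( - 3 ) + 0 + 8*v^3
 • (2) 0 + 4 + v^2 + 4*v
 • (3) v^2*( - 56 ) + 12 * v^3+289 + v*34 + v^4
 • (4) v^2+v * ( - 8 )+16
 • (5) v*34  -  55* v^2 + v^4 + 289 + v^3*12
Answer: 5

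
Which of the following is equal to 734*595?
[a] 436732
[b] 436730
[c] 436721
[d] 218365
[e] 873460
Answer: b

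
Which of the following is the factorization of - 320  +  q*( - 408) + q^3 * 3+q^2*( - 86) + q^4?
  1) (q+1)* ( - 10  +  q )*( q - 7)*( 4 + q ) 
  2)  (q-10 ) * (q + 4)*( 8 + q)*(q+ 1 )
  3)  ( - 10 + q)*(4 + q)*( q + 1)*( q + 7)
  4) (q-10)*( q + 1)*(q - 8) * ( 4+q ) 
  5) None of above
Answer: 2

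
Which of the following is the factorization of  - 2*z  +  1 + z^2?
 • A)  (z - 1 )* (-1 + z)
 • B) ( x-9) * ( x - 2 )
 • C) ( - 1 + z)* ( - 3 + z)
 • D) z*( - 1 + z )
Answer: A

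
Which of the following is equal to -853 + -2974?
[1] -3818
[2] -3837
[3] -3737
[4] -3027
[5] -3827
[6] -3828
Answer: 5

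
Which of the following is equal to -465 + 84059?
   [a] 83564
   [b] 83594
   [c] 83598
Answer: b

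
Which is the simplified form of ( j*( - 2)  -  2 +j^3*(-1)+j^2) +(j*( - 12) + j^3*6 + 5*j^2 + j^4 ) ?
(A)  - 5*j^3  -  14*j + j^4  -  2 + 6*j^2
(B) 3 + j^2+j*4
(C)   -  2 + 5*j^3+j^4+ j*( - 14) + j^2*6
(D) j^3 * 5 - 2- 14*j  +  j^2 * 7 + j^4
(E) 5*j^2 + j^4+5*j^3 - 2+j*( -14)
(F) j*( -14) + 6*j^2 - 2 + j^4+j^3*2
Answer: C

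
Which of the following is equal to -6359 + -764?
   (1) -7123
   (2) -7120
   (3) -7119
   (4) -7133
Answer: 1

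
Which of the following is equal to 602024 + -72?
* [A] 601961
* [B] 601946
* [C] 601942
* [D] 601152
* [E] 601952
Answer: E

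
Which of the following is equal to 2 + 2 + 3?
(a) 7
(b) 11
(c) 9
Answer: a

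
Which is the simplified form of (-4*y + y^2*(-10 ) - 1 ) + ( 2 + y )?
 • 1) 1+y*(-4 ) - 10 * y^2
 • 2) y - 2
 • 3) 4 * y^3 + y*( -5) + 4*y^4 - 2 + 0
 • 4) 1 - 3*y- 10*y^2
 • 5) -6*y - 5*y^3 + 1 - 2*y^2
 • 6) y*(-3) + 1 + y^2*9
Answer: 4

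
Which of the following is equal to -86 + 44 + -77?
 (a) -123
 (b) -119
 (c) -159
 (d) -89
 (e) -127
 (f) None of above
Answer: b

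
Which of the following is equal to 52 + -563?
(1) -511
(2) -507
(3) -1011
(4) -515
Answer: 1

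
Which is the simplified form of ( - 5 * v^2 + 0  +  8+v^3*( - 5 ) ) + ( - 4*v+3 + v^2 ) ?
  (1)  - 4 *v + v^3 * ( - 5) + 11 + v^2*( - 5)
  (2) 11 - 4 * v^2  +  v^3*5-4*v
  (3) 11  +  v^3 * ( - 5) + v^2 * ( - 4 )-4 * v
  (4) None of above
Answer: 3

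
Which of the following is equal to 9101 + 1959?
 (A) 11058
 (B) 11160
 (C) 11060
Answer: C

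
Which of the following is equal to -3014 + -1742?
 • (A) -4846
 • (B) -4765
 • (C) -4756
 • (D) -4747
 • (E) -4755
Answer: C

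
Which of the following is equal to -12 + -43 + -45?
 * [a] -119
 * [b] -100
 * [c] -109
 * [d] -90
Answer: b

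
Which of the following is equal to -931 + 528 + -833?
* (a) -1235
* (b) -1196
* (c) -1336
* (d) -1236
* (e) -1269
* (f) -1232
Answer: d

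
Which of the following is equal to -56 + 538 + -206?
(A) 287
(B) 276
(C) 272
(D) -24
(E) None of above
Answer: B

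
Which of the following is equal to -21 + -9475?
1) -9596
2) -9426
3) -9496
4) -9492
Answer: 3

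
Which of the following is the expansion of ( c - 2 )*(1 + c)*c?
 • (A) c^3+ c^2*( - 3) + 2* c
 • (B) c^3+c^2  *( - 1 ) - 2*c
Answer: B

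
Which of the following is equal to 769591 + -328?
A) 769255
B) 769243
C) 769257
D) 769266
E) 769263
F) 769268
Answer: E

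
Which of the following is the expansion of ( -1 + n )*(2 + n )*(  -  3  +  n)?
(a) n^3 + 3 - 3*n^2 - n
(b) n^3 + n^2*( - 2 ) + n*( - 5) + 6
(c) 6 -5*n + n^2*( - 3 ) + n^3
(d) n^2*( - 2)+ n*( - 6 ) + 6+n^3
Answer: b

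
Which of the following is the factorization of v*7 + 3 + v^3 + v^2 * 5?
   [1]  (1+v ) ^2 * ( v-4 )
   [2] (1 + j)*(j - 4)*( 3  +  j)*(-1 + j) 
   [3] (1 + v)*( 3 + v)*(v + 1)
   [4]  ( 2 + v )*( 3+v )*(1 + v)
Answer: 3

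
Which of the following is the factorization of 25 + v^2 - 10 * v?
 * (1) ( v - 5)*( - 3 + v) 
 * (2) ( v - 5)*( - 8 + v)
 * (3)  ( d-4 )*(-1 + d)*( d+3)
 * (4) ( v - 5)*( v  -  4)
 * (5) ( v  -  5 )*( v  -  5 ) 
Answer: 5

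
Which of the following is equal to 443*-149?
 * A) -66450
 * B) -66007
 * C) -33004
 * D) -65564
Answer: B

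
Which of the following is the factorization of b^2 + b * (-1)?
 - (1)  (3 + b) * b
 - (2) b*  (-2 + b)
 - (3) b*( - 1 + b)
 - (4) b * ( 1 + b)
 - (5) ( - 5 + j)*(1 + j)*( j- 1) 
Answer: 3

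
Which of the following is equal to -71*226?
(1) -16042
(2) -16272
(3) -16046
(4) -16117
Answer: 3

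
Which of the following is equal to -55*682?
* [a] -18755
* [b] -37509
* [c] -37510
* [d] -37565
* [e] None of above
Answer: c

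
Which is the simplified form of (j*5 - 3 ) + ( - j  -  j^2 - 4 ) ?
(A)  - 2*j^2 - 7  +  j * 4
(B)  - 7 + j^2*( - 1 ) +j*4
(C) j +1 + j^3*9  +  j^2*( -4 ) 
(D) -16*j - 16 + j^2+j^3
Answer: B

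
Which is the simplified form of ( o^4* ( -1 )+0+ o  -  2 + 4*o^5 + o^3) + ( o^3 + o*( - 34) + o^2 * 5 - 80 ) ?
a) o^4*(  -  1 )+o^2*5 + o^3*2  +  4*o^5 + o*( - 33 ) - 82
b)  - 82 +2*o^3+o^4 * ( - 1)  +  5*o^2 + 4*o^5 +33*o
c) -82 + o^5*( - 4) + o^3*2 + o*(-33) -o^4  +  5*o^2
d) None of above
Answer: a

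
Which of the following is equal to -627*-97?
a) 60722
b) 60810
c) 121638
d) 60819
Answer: d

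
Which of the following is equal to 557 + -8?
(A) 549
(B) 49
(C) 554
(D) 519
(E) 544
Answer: A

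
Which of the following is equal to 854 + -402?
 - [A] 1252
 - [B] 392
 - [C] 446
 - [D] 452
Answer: D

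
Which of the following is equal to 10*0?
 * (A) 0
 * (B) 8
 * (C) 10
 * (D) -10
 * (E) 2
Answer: A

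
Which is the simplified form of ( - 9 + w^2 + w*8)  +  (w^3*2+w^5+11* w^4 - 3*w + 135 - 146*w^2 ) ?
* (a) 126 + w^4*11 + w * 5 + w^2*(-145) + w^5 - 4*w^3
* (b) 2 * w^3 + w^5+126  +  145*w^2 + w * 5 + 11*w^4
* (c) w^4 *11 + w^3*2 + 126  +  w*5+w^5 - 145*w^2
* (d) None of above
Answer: c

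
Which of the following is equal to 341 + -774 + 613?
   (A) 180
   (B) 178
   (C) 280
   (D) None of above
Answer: A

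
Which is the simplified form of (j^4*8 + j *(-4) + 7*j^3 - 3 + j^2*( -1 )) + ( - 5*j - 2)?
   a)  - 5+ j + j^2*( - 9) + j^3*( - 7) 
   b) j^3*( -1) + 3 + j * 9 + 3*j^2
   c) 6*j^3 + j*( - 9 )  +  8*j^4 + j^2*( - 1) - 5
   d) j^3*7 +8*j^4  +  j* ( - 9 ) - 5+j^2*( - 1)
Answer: d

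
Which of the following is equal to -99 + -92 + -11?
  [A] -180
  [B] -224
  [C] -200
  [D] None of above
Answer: D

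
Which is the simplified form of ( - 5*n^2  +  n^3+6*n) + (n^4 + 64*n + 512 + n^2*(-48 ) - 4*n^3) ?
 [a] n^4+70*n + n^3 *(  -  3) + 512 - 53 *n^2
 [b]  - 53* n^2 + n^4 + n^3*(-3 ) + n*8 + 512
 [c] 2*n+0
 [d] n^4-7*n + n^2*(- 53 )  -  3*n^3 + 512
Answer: a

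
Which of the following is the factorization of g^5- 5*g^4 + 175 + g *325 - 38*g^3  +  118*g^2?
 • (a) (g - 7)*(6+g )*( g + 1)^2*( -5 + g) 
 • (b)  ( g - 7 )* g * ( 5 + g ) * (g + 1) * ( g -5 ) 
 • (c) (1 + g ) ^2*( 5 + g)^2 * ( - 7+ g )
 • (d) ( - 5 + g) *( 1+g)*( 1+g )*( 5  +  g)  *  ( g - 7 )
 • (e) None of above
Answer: d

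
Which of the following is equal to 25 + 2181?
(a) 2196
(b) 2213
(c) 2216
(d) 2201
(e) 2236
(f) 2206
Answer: f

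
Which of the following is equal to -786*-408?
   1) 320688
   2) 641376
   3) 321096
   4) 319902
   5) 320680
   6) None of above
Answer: 1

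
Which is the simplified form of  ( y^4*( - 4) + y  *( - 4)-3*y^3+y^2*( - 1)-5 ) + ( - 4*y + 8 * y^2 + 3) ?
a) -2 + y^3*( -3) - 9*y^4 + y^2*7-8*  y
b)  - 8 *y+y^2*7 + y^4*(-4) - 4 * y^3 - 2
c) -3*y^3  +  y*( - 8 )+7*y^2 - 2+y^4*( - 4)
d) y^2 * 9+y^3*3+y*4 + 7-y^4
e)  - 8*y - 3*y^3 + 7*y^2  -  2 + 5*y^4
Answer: c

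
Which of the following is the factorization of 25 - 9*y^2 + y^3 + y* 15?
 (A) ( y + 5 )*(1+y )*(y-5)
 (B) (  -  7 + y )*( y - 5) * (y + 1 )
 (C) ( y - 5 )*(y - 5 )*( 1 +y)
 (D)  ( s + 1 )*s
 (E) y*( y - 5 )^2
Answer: C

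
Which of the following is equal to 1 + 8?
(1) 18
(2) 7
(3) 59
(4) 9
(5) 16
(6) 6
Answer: 4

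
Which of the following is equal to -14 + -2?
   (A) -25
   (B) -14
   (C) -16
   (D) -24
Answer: C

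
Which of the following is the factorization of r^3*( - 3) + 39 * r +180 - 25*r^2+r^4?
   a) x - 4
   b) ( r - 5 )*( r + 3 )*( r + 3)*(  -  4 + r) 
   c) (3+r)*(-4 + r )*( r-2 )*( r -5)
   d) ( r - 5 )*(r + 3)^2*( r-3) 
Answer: b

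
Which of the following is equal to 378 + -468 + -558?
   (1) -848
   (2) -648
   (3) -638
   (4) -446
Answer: 2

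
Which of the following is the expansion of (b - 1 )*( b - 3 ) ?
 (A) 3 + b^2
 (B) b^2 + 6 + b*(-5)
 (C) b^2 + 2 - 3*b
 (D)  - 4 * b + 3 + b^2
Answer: D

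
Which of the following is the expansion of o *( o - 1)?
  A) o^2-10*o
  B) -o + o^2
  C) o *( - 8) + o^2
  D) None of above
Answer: B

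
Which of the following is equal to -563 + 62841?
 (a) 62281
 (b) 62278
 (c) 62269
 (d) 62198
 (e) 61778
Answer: b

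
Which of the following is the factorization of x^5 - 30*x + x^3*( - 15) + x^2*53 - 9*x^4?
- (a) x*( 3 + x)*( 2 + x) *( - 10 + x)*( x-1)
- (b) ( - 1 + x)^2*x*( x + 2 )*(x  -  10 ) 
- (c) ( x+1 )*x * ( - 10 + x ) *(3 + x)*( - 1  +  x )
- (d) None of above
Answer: d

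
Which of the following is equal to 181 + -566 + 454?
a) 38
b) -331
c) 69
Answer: c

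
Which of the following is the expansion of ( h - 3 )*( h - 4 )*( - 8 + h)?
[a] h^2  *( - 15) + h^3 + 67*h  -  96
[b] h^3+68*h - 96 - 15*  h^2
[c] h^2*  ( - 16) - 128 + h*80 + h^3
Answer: b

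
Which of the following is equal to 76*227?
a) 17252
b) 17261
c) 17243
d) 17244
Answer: a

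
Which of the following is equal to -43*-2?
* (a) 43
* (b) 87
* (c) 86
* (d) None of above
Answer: c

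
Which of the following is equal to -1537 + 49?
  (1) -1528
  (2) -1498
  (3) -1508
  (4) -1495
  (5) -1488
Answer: 5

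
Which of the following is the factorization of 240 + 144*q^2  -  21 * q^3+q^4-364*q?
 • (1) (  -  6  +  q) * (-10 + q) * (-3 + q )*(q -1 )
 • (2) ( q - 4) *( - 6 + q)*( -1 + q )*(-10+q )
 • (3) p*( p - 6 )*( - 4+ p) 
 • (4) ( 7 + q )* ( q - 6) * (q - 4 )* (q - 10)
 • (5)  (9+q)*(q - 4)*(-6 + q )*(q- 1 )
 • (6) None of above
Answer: 2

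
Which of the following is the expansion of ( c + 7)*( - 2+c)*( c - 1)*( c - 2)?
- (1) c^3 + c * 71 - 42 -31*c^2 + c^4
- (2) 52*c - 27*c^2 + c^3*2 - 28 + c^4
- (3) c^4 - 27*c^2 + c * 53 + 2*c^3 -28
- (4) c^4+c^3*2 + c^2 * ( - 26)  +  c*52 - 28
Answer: 2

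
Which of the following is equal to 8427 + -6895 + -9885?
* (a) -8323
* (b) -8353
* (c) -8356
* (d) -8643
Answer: b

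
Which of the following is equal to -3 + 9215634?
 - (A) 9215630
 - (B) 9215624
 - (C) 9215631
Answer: C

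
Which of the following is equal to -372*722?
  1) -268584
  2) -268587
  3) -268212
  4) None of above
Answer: 1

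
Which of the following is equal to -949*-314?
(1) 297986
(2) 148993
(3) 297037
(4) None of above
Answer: 1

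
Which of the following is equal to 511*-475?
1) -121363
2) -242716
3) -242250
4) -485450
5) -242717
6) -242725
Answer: 6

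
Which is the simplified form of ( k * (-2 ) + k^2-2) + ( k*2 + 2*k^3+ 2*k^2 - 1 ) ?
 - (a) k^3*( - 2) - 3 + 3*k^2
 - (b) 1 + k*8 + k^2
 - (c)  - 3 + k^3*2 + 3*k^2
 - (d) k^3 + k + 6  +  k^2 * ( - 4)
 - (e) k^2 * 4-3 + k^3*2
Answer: c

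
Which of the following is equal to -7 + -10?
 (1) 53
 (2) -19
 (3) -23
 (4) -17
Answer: 4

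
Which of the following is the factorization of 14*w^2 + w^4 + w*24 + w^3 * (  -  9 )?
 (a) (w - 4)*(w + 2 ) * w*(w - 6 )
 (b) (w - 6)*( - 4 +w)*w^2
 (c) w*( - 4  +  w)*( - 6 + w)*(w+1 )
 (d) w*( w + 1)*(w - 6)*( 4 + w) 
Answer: c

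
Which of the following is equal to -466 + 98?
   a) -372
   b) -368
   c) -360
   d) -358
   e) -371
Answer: b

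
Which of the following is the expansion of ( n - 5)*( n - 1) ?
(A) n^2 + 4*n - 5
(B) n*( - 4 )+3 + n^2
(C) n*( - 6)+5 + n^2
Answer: C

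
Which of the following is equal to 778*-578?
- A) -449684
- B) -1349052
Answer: A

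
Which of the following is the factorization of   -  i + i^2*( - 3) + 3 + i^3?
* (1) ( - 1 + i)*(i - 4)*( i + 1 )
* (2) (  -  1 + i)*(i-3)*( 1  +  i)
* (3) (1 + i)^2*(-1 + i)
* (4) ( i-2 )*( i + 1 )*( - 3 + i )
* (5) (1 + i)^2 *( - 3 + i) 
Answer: 2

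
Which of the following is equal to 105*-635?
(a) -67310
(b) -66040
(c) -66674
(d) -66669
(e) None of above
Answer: e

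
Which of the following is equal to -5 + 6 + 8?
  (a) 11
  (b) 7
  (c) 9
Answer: c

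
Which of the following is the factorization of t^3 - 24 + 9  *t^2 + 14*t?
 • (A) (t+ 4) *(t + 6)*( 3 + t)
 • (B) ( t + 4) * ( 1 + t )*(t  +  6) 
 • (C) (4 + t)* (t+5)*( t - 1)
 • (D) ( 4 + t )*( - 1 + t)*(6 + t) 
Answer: D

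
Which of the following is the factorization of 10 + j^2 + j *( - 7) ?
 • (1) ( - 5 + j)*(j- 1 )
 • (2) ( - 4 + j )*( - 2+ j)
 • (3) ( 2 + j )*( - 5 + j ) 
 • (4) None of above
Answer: 4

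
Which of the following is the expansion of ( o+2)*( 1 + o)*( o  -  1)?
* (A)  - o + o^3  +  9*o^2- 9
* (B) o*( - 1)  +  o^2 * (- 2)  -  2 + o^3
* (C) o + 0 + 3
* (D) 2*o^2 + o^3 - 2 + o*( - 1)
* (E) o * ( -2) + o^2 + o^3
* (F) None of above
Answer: D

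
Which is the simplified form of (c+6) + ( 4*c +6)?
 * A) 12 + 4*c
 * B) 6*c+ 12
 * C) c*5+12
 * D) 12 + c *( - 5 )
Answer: C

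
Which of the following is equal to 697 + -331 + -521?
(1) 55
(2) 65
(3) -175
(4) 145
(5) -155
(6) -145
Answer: 5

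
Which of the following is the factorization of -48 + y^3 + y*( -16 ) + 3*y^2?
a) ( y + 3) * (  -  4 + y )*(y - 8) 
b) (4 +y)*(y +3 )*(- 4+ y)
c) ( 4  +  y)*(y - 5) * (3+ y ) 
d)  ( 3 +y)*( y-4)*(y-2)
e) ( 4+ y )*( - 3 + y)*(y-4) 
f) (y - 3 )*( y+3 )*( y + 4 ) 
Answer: b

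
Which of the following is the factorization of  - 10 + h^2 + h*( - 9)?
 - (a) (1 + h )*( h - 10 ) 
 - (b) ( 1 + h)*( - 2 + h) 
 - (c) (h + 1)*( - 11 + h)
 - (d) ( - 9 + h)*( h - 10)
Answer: a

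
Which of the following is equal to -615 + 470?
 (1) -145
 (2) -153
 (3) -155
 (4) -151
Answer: 1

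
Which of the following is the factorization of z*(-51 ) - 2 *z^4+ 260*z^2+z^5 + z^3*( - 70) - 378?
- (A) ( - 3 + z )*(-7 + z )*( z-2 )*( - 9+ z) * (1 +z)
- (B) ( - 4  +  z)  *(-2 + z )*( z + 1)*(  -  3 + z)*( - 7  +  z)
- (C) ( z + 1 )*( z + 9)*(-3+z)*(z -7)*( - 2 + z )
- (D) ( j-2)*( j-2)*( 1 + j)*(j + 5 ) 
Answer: C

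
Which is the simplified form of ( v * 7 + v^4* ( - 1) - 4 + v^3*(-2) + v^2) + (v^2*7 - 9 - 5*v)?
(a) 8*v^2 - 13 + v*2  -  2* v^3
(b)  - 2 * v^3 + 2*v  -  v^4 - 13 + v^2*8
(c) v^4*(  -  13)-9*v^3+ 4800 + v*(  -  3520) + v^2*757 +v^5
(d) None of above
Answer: b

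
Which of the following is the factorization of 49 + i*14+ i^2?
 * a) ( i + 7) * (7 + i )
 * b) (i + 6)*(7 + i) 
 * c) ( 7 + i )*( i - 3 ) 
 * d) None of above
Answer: a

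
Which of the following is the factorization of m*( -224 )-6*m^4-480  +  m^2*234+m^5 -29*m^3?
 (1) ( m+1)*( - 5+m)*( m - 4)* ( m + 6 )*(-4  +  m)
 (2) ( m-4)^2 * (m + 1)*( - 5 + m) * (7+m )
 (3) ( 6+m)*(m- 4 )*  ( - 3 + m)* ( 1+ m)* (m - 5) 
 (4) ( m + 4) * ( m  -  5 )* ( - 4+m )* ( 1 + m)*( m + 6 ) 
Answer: 1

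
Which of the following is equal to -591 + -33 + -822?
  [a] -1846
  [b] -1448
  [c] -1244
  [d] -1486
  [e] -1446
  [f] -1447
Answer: e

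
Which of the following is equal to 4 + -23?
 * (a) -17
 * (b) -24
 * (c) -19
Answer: c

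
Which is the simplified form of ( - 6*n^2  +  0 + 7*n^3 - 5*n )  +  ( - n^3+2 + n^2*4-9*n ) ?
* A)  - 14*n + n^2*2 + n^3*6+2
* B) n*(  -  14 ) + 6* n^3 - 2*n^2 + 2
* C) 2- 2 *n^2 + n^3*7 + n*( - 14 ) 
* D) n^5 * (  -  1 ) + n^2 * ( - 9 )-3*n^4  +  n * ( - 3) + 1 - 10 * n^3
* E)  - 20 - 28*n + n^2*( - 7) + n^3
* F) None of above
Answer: B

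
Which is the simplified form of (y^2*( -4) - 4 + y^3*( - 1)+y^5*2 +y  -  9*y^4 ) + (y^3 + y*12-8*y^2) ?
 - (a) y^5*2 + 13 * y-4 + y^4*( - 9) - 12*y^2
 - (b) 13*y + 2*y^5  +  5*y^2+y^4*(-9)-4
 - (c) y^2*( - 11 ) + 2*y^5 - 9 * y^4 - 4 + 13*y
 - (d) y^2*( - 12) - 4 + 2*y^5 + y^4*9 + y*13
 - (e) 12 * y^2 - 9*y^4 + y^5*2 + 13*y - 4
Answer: a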